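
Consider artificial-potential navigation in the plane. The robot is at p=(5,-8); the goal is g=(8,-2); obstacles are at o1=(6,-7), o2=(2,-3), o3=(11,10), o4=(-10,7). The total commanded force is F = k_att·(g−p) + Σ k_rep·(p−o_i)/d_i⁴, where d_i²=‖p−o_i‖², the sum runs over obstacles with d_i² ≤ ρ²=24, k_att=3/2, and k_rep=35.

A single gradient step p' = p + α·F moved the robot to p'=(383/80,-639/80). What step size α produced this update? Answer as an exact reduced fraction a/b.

F_att = 3/2·(g−p) = 3/2·(3,6) = (4.5000,9.0000)
o1: d²=2 ≤ ρ²=24; F_rep = 35·(-1,-1)/2² = (-8.7500,-8.7500)
o2: d²=34 > ρ²=24 → inactive
o3: d²=360 > ρ²=24 → inactive
o4: d²=450 > ρ²=24 → inactive
F = F_att + ΣF_rep = (-4.2500,0.2500)
Δp = p'−p = (-0.2125,0.0125); α = Δx/Fx = (-17/80) / (-17/4) = 1/20
check: Δy/Fy = (1/80) / (1/4) = 1/20 ✓

α = 1/20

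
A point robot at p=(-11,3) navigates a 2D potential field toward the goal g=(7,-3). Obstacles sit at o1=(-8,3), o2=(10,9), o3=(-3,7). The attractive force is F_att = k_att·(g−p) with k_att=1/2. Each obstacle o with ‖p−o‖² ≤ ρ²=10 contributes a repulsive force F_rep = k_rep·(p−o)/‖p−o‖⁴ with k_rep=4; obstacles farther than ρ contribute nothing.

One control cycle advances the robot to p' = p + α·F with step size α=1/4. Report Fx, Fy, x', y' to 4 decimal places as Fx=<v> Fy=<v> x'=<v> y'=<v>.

F_att = 1/2·(g−p) = 1/2·(18,-6) = (9.0000,-3.0000)
o1: d²=9 ≤ ρ²=10; F_rep = 4·(-3,0)/9² = (-0.1481,0.0000)
o2: d²=477 > ρ²=10 → inactive
o3: d²=80 > ρ²=10 → inactive
F = F_att + ΣF_rep = (8.8519,-3.0000)
p' = p + 1/4·F = (-8.7870,2.2500)

Fx=8.8519 Fy=-3.0000 x'=-8.7870 y'=2.2500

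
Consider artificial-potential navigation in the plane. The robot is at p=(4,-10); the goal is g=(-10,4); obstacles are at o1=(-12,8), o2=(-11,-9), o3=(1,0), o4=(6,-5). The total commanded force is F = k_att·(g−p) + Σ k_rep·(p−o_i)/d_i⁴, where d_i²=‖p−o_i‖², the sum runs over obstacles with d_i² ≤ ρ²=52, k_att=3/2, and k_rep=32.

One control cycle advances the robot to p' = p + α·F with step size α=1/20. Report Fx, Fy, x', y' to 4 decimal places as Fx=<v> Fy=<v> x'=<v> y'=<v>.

F_att = 3/2·(g−p) = 3/2·(-14,14) = (-21.0000,21.0000)
o1: d²=580 > ρ²=52 → inactive
o2: d²=226 > ρ²=52 → inactive
o3: d²=109 > ρ²=52 → inactive
o4: d²=29 ≤ ρ²=52; F_rep = 32·(-2,-5)/29² = (-0.0761,-0.1902)
F = F_att + ΣF_rep = (-21.0761,20.8098)
p' = p + 1/20·F = (2.9462,-8.9595)

Fx=-21.0761 Fy=20.8098 x'=2.9462 y'=-8.9595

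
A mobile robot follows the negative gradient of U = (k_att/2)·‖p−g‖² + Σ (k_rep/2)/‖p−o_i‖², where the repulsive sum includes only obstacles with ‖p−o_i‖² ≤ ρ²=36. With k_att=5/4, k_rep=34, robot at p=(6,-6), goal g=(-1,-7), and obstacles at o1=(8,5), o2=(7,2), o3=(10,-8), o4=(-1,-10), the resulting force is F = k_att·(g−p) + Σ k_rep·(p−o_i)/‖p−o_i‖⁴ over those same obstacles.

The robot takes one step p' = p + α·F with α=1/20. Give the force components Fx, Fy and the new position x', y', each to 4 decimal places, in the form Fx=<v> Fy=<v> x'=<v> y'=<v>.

F_att = 5/4·(g−p) = 5/4·(-7,-1) = (-8.7500,-1.2500)
o1: d²=125 > ρ²=36 → inactive
o2: d²=65 > ρ²=36 → inactive
o3: d²=20 ≤ ρ²=36; F_rep = 34·(-4,2)/20² = (-0.3400,0.1700)
o4: d²=65 > ρ²=36 → inactive
F = F_att + ΣF_rep = (-9.0900,-1.0800)
p' = p + 1/20·F = (5.5455,-6.0540)

Fx=-9.0900 Fy=-1.0800 x'=5.5455 y'=-6.0540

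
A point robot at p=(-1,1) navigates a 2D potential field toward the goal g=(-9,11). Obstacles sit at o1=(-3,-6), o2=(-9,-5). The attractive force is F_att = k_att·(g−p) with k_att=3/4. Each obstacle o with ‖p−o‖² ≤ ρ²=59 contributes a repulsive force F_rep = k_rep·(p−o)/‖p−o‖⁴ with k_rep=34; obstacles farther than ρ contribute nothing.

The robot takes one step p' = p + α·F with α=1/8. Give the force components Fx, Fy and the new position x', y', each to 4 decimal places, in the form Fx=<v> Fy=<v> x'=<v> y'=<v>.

Fx=-5.9758 Fy=7.5847 x'=-1.7470 y'=1.9481

F_att = 3/4·(g−p) = 3/4·(-8,10) = (-6.0000,7.5000)
o1: d²=53 ≤ ρ²=59; F_rep = 34·(2,7)/53² = (0.0242,0.0847)
o2: d²=100 > ρ²=59 → inactive
F = F_att + ΣF_rep = (-5.9758,7.5847)
p' = p + 1/8·F = (-1.7470,1.9481)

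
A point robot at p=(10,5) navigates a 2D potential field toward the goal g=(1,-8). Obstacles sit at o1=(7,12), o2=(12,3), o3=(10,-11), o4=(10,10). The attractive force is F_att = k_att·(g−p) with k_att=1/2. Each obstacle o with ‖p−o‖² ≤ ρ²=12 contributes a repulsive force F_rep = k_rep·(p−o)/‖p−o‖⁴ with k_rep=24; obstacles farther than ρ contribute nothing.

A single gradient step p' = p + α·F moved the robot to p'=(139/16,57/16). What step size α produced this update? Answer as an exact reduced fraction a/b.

F_att = 1/2·(g−p) = 1/2·(-9,-13) = (-4.5000,-6.5000)
o1: d²=58 > ρ²=12 → inactive
o2: d²=8 ≤ ρ²=12; F_rep = 24·(-2,2)/8² = (-0.7500,0.7500)
o3: d²=256 > ρ²=12 → inactive
o4: d²=25 > ρ²=12 → inactive
F = F_att + ΣF_rep = (-5.2500,-5.7500)
Δp = p'−p = (-1.3125,-1.4375); α = Δx/Fx = (-21/16) / (-21/4) = 1/4
check: Δy/Fy = (-23/16) / (-23/4) = 1/4 ✓

α = 1/4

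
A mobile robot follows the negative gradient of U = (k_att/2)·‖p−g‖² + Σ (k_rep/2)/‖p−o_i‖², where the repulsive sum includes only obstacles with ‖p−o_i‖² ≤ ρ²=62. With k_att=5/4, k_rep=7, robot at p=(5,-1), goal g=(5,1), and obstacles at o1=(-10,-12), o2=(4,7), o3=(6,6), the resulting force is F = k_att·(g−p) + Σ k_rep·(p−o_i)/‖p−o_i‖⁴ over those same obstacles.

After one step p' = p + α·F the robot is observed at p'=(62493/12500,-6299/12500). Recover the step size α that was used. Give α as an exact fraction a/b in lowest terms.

α = 1/5

F_att = 5/4·(g−p) = 5/4·(0,2) = (0.0000,2.5000)
o1: d²=346 > ρ²=62 → inactive
o2: d²=65 > ρ²=62 → inactive
o3: d²=50 ≤ ρ²=62; F_rep = 7·(-1,-7)/50² = (-0.0028,-0.0196)
F = F_att + ΣF_rep = (-0.0028,2.4804)
Δp = p'−p = (-0.0006,0.4961); α = Δx/Fx = (-7/12500) / (-7/2500) = 1/5
check: Δy/Fy = (6201/12500) / (6201/2500) = 1/5 ✓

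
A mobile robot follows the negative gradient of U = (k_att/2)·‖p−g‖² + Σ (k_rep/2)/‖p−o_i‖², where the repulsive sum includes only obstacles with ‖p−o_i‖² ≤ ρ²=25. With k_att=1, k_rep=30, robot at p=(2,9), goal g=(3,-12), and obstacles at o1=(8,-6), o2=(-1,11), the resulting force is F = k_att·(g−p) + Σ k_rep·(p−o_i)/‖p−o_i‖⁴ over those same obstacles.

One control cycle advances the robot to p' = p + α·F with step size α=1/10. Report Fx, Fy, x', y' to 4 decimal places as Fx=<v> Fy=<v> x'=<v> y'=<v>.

F_att = 1·(g−p) = 1·(1,-21) = (1.0000,-21.0000)
o1: d²=261 > ρ²=25 → inactive
o2: d²=13 ≤ ρ²=25; F_rep = 30·(3,-2)/13² = (0.5325,-0.3550)
F = F_att + ΣF_rep = (1.5325,-21.3550)
p' = p + 1/10·F = (2.1533,6.8645)

Fx=1.5325 Fy=-21.3550 x'=2.1533 y'=6.8645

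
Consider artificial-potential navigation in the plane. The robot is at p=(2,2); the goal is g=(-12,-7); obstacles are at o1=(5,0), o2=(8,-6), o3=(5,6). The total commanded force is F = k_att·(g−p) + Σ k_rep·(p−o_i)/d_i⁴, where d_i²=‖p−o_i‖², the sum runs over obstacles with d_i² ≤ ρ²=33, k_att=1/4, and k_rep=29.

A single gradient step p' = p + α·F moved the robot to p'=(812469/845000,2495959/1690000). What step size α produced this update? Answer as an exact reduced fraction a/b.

F_att = 1/4·(g−p) = 1/4·(-14,-9) = (-3.5000,-2.2500)
o1: d²=13 ≤ ρ²=33; F_rep = 29·(-3,2)/13² = (-0.5148,0.3432)
o2: d²=100 > ρ²=33 → inactive
o3: d²=25 ≤ ρ²=33; F_rep = 29·(-3,-4)/25² = (-0.1392,-0.1856)
F = F_att + ΣF_rep = (-4.1540,-2.0924)
Δp = p'−p = (-1.0385,-0.5231); α = Δx/Fx = (-877531/845000) / (-877531/211250) = 1/4
check: Δy/Fy = (-884041/1690000) / (-884041/422500) = 1/4 ✓

α = 1/4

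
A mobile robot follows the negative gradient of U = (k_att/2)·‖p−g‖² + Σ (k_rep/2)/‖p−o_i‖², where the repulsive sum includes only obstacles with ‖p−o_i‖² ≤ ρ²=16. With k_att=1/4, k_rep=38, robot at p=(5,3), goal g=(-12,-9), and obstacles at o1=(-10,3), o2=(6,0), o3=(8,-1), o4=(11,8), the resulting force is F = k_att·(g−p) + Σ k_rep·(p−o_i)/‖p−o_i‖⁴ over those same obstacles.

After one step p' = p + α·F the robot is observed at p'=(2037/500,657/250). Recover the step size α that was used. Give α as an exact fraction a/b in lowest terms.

F_att = 1/4·(g−p) = 1/4·(-17,-12) = (-4.2500,-3.0000)
o1: d²=225 > ρ²=16 → inactive
o2: d²=10 ≤ ρ²=16; F_rep = 38·(-1,3)/10² = (-0.3800,1.1400)
o3: d²=25 > ρ²=16 → inactive
o4: d²=61 > ρ²=16 → inactive
F = F_att + ΣF_rep = (-4.6300,-1.8600)
Δp = p'−p = (-0.9260,-0.3720); α = Δx/Fx = (-463/500) / (-463/100) = 1/5
check: Δy/Fy = (-93/250) / (-93/50) = 1/5 ✓

α = 1/5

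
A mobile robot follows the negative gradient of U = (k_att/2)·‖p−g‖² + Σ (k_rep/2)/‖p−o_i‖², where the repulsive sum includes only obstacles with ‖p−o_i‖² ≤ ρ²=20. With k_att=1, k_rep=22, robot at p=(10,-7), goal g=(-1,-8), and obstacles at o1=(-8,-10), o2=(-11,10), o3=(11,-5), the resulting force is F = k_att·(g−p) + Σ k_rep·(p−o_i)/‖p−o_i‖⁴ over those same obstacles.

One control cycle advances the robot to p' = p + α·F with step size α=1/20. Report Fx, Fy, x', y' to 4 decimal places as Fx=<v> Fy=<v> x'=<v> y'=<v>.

F_att = 1·(g−p) = 1·(-11,-1) = (-11.0000,-1.0000)
o1: d²=333 > ρ²=20 → inactive
o2: d²=730 > ρ²=20 → inactive
o3: d²=5 ≤ ρ²=20; F_rep = 22·(-1,-2)/5² = (-0.8800,-1.7600)
F = F_att + ΣF_rep = (-11.8800,-2.7600)
p' = p + 1/20·F = (9.4060,-7.1380)

Fx=-11.8800 Fy=-2.7600 x'=9.4060 y'=-7.1380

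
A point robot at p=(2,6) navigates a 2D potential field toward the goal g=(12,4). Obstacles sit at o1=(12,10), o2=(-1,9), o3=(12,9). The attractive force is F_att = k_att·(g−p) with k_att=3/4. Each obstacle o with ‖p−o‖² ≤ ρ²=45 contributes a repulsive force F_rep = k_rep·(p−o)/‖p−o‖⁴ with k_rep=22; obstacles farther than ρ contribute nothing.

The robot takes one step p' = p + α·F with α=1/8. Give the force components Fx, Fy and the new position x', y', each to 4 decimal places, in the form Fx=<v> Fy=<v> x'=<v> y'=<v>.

Fx=7.7037 Fy=-1.7037 x'=2.9630 y'=5.7870

F_att = 3/4·(g−p) = 3/4·(10,-2) = (7.5000,-1.5000)
o1: d²=116 > ρ²=45 → inactive
o2: d²=18 ≤ ρ²=45; F_rep = 22·(3,-3)/18² = (0.2037,-0.2037)
o3: d²=109 > ρ²=45 → inactive
F = F_att + ΣF_rep = (7.7037,-1.7037)
p' = p + 1/8·F = (2.9630,5.7870)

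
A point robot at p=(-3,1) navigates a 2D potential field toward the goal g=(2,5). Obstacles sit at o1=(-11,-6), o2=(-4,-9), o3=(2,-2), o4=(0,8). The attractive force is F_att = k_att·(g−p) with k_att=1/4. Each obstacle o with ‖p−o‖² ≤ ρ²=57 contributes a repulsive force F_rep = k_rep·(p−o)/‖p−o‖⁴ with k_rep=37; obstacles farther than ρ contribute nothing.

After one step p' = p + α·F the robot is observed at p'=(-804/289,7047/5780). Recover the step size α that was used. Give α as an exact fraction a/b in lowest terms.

α = 1/5

F_att = 1/4·(g−p) = 1/4·(5,4) = (1.2500,1.0000)
o1: d²=113 > ρ²=57 → inactive
o2: d²=101 > ρ²=57 → inactive
o3: d²=34 ≤ ρ²=57; F_rep = 37·(-5,3)/34² = (-0.1600,0.0960)
o4: d²=58 > ρ²=57 → inactive
F = F_att + ΣF_rep = (1.0900,1.0960)
Δp = p'−p = (0.2180,0.2192); α = Δx/Fx = (63/289) / (315/289) = 1/5
check: Δy/Fy = (1267/5780) / (1267/1156) = 1/5 ✓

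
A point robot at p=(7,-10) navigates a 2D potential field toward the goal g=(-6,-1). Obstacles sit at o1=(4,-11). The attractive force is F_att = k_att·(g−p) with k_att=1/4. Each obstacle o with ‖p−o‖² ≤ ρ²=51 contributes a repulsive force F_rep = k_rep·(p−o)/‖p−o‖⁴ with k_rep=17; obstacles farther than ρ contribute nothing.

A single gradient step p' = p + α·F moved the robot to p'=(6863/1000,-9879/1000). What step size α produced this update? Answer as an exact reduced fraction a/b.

α = 1/20

F_att = 1/4·(g−p) = 1/4·(-13,9) = (-3.2500,2.2500)
o1: d²=10 ≤ ρ²=51; F_rep = 17·(3,1)/10² = (0.5100,0.1700)
F = F_att + ΣF_rep = (-2.7400,2.4200)
Δp = p'−p = (-0.1370,0.1210); α = Δx/Fx = (-137/1000) / (-137/50) = 1/20
check: Δy/Fy = (121/1000) / (121/50) = 1/20 ✓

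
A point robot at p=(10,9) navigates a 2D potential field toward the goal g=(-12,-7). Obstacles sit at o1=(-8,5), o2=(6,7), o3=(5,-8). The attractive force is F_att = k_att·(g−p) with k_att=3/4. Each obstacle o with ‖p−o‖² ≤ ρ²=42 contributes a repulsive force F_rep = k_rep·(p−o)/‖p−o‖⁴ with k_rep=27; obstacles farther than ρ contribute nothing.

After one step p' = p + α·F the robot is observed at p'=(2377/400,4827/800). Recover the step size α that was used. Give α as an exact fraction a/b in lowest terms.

F_att = 3/4·(g−p) = 3/4·(-22,-16) = (-16.5000,-12.0000)
o1: d²=340 > ρ²=42 → inactive
o2: d²=20 ≤ ρ²=42; F_rep = 27·(4,2)/20² = (0.2700,0.1350)
o3: d²=314 > ρ²=42 → inactive
F = F_att + ΣF_rep = (-16.2300,-11.8650)
Δp = p'−p = (-4.0575,-2.9663); α = Δx/Fx = (-1623/400) / (-1623/100) = 1/4
check: Δy/Fy = (-2373/800) / (-2373/200) = 1/4 ✓

α = 1/4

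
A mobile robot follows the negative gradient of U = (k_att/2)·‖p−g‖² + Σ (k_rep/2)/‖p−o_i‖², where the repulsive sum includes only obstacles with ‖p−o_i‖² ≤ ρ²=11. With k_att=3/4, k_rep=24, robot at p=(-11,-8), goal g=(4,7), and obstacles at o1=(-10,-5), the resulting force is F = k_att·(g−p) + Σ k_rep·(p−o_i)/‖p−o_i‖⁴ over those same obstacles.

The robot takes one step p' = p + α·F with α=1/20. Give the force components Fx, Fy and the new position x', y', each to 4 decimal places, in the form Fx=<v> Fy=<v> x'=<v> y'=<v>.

F_att = 3/4·(g−p) = 3/4·(15,15) = (11.2500,11.2500)
o1: d²=10 ≤ ρ²=11; F_rep = 24·(-1,-3)/10² = (-0.2400,-0.7200)
F = F_att + ΣF_rep = (11.0100,10.5300)
p' = p + 1/20·F = (-10.4495,-7.4735)

Fx=11.0100 Fy=10.5300 x'=-10.4495 y'=-7.4735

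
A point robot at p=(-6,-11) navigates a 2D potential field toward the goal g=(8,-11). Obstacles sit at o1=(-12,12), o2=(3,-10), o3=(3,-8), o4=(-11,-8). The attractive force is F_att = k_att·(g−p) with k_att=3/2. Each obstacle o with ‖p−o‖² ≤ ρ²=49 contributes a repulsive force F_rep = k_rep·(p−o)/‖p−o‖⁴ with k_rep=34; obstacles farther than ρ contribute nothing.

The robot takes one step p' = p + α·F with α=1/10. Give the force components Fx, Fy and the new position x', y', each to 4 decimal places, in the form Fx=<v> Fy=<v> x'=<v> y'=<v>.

F_att = 3/2·(g−p) = 3/2·(14,0) = (21.0000,0.0000)
o1: d²=565 > ρ²=49 → inactive
o2: d²=82 > ρ²=49 → inactive
o3: d²=90 > ρ²=49 → inactive
o4: d²=34 ≤ ρ²=49; F_rep = 34·(5,-3)/34² = (0.1471,-0.0882)
F = F_att + ΣF_rep = (21.1471,-0.0882)
p' = p + 1/10·F = (-3.8853,-11.0088)

Fx=21.1471 Fy=-0.0882 x'=-3.8853 y'=-11.0088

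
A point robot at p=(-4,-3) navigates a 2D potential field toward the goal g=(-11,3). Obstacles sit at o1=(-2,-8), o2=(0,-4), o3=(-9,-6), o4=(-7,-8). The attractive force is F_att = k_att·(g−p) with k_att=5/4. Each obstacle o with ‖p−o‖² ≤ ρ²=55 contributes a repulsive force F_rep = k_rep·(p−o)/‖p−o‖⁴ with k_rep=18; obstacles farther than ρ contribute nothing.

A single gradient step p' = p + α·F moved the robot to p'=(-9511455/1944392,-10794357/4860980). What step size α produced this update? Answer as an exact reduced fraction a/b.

F_att = 5/4·(g−p) = 5/4·(-7,6) = (-8.7500,7.5000)
o1: d²=29 ≤ ρ²=55; F_rep = 18·(-2,5)/29² = (-0.0428,0.1070)
o2: d²=17 ≤ ρ²=55; F_rep = 18·(-4,1)/17² = (-0.2491,0.0623)
o3: d²=34 ≤ ρ²=55; F_rep = 18·(5,3)/34² = (0.0779,0.0467)
o4: d²=34 ≤ ρ²=55; F_rep = 18·(3,5)/34² = (0.0467,0.0779)
F = F_att + ΣF_rep = (-8.9174,7.7939)
Δp = p'−p = (-0.8917,0.7794); α = Δx/Fx = (-1733887/1944392) / (-8669435/972196) = 1/10
check: Δy/Fy = (3788583/4860980) / (3788583/486098) = 1/10 ✓

α = 1/10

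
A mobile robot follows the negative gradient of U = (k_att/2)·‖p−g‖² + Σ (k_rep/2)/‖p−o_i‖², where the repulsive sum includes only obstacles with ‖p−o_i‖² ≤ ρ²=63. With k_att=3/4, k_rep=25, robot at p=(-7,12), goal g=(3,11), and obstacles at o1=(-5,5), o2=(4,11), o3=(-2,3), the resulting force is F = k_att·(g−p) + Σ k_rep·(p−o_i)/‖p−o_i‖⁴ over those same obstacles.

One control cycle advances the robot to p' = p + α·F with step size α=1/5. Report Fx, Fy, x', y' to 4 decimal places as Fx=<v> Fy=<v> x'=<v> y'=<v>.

Fx=7.4822 Fy=-0.6877 x'=-5.5036 y'=11.8625

F_att = 3/4·(g−p) = 3/4·(10,-1) = (7.5000,-0.7500)
o1: d²=53 ≤ ρ²=63; F_rep = 25·(-2,7)/53² = (-0.0178,0.0623)
o2: d²=122 > ρ²=63 → inactive
o3: d²=106 > ρ²=63 → inactive
F = F_att + ΣF_rep = (7.4822,-0.6877)
p' = p + 1/5·F = (-5.5036,11.8625)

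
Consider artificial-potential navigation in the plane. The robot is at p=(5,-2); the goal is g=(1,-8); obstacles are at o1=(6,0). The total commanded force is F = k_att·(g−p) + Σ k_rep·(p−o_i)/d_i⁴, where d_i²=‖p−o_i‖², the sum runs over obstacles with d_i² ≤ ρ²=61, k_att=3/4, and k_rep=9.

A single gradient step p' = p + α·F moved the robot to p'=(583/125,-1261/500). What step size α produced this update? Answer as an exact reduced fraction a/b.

F_att = 3/4·(g−p) = 3/4·(-4,-6) = (-3.0000,-4.5000)
o1: d²=5 ≤ ρ²=61; F_rep = 9·(-1,-2)/5² = (-0.3600,-0.7200)
F = F_att + ΣF_rep = (-3.3600,-5.2200)
Δp = p'−p = (-0.3360,-0.5220); α = Δx/Fx = (-42/125) / (-84/25) = 1/10
check: Δy/Fy = (-261/500) / (-261/50) = 1/10 ✓

α = 1/10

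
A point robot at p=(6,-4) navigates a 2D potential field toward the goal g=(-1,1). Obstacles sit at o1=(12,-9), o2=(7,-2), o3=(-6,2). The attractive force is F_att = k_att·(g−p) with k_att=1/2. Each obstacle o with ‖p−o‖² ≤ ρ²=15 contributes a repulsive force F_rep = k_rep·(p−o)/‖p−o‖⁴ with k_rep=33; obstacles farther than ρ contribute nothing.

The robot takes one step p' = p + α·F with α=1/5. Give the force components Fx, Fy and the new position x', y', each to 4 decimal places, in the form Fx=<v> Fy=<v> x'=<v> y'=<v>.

Fx=-4.8200 Fy=-0.1400 x'=5.0360 y'=-4.0280

F_att = 1/2·(g−p) = 1/2·(-7,5) = (-3.5000,2.5000)
o1: d²=61 > ρ²=15 → inactive
o2: d²=5 ≤ ρ²=15; F_rep = 33·(-1,-2)/5² = (-1.3200,-2.6400)
o3: d²=180 > ρ²=15 → inactive
F = F_att + ΣF_rep = (-4.8200,-0.1400)
p' = p + 1/5·F = (5.0360,-4.0280)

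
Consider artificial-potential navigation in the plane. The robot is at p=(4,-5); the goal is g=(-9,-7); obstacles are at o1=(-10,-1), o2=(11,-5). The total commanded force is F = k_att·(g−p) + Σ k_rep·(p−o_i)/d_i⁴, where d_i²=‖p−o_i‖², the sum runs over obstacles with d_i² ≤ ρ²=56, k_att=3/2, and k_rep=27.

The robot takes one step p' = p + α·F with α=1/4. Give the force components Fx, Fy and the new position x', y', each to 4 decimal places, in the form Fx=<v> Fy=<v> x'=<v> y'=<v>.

F_att = 3/2·(g−p) = 3/2·(-13,-2) = (-19.5000,-3.0000)
o1: d²=212 > ρ²=56 → inactive
o2: d²=49 ≤ ρ²=56; F_rep = 27·(-7,0)/49² = (-0.0787,0.0000)
F = F_att + ΣF_rep = (-19.5787,-3.0000)
p' = p + 1/4·F = (-0.8947,-5.7500)

Fx=-19.5787 Fy=-3.0000 x'=-0.8947 y'=-5.7500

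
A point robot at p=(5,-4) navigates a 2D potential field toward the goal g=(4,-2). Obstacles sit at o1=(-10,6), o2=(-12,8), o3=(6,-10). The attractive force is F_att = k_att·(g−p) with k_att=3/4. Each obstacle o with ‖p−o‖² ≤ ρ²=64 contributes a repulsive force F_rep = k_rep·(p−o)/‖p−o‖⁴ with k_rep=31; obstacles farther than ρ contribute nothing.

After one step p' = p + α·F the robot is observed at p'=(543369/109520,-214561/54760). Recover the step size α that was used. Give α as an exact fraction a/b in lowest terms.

F_att = 3/4·(g−p) = 3/4·(-1,2) = (-0.7500,1.5000)
o1: d²=325 > ρ²=64 → inactive
o2: d²=433 > ρ²=64 → inactive
o3: d²=37 ≤ ρ²=64; F_rep = 31·(-1,6)/37² = (-0.0226,0.1359)
F = F_att + ΣF_rep = (-0.7726,1.6359)
Δp = p'−p = (-0.0386,0.0818); α = Δx/Fx = (-4231/109520) / (-4231/5476) = 1/20
check: Δy/Fy = (4479/54760) / (4479/2738) = 1/20 ✓

α = 1/20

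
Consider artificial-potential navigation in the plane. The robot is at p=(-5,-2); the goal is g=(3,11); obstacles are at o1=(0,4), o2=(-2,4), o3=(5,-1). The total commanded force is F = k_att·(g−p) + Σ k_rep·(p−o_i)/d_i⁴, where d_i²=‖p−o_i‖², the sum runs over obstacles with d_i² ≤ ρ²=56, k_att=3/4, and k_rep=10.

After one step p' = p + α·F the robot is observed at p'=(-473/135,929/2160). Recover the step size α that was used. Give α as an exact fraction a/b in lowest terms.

F_att = 3/4·(g−p) = 3/4·(8,13) = (6.0000,9.7500)
o1: d²=61 > ρ²=56 → inactive
o2: d²=45 ≤ ρ²=56; F_rep = 10·(-3,-6)/45² = (-0.0148,-0.0296)
o3: d²=101 > ρ²=56 → inactive
F = F_att + ΣF_rep = (5.9852,9.7204)
Δp = p'−p = (1.4963,2.4301); α = Δx/Fx = (202/135) / (808/135) = 1/4
check: Δy/Fy = (5249/2160) / (5249/540) = 1/4 ✓

α = 1/4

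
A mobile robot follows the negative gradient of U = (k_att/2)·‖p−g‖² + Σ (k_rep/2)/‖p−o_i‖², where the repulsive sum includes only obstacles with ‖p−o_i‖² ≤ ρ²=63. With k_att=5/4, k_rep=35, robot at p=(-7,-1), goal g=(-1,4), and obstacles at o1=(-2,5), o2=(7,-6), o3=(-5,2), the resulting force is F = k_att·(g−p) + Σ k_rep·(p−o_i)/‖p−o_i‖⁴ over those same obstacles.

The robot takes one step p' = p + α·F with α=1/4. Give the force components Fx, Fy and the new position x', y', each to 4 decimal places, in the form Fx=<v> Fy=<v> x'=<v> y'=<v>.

F_att = 5/4·(g−p) = 5/4·(6,5) = (7.5000,6.2500)
o1: d²=61 ≤ ρ²=63; F_rep = 35·(-5,-6)/61² = (-0.0470,-0.0564)
o2: d²=221 > ρ²=63 → inactive
o3: d²=13 ≤ ρ²=63; F_rep = 35·(-2,-3)/13² = (-0.4142,-0.6213)
F = F_att + ΣF_rep = (7.0388,5.5723)
p' = p + 1/4·F = (-5.2403,0.3931)

Fx=7.0388 Fy=5.5723 x'=-5.2403 y'=0.3931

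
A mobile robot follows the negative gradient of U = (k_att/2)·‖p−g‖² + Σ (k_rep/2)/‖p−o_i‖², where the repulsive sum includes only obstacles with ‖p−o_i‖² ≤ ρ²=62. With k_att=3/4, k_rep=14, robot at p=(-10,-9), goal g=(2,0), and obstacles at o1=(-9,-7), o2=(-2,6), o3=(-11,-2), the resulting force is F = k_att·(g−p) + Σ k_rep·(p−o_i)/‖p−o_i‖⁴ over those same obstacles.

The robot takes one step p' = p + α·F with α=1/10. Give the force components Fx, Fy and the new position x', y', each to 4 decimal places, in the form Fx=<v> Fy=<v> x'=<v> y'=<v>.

Fx=8.4456 Fy=5.5908 x'=-9.1554 y'=-8.4409

F_att = 3/4·(g−p) = 3/4·(12,9) = (9.0000,6.7500)
o1: d²=5 ≤ ρ²=62; F_rep = 14·(-1,-2)/5² = (-0.5600,-1.1200)
o2: d²=289 > ρ²=62 → inactive
o3: d²=50 ≤ ρ²=62; F_rep = 14·(1,-7)/50² = (0.0056,-0.0392)
F = F_att + ΣF_rep = (8.4456,5.5908)
p' = p + 1/10·F = (-9.1554,-8.4409)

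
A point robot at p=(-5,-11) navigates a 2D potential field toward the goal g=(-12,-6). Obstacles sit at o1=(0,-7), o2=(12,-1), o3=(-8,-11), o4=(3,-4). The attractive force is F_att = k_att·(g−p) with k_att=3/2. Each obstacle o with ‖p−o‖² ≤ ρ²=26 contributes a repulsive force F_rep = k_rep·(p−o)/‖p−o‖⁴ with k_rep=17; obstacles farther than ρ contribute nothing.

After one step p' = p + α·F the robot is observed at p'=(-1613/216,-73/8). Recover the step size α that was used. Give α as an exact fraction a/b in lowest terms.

F_att = 3/2·(g−p) = 3/2·(-7,5) = (-10.5000,7.5000)
o1: d²=41 > ρ²=26 → inactive
o2: d²=389 > ρ²=26 → inactive
o3: d²=9 ≤ ρ²=26; F_rep = 17·(3,0)/9² = (0.6296,0.0000)
o4: d²=113 > ρ²=26 → inactive
F = F_att + ΣF_rep = (-9.8704,7.5000)
Δp = p'−p = (-2.4676,1.8750); α = Δx/Fx = (-533/216) / (-533/54) = 1/4
check: Δy/Fy = (15/8) / (15/2) = 1/4 ✓

α = 1/4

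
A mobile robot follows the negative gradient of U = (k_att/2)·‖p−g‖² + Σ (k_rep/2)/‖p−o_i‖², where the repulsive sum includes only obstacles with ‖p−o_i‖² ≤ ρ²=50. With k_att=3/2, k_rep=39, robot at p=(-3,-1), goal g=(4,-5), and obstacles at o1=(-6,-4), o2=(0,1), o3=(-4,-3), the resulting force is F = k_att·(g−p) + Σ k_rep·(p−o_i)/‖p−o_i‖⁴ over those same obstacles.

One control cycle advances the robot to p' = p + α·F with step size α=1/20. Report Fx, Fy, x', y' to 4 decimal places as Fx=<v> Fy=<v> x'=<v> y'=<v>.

Fx=11.7288 Fy=-2.9804 x'=-2.4136 y'=-1.1490

F_att = 3/2·(g−p) = 3/2·(7,-4) = (10.5000,-6.0000)
o1: d²=18 ≤ ρ²=50; F_rep = 39·(3,3)/18² = (0.3611,0.3611)
o2: d²=13 ≤ ρ²=50; F_rep = 39·(-3,-2)/13² = (-0.6923,-0.4615)
o3: d²=5 ≤ ρ²=50; F_rep = 39·(1,2)/5² = (1.5600,3.1200)
F = F_att + ΣF_rep = (11.7288,-2.9804)
p' = p + 1/20·F = (-2.4136,-1.1490)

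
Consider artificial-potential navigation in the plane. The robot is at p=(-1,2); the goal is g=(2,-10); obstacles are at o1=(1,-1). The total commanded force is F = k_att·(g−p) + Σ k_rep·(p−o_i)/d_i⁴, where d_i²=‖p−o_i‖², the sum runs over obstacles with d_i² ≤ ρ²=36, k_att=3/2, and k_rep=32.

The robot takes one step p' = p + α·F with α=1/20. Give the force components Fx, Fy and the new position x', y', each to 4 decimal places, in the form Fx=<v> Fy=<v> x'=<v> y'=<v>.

Fx=4.1213 Fy=-17.4320 x'=-0.7939 y'=1.1284

F_att = 3/2·(g−p) = 3/2·(3,-12) = (4.5000,-18.0000)
o1: d²=13 ≤ ρ²=36; F_rep = 32·(-2,3)/13² = (-0.3787,0.5680)
F = F_att + ΣF_rep = (4.1213,-17.4320)
p' = p + 1/20·F = (-0.7939,1.1284)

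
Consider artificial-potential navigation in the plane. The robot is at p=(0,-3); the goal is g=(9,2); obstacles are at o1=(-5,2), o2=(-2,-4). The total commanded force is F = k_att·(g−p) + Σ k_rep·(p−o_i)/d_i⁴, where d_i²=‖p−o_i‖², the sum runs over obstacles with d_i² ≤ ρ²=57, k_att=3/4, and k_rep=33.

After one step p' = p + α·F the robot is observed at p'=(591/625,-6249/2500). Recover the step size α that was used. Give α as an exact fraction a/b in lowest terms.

F_att = 3/4·(g−p) = 3/4·(9,5) = (6.7500,3.7500)
o1: d²=50 ≤ ρ²=57; F_rep = 33·(5,-5)/50² = (0.0660,-0.0660)
o2: d²=5 ≤ ρ²=57; F_rep = 33·(2,1)/5² = (2.6400,1.3200)
F = F_att + ΣF_rep = (9.4560,5.0040)
Δp = p'−p = (0.9456,0.5004); α = Δx/Fx = (591/625) / (1182/125) = 1/10
check: Δy/Fy = (1251/2500) / (1251/250) = 1/10 ✓

α = 1/10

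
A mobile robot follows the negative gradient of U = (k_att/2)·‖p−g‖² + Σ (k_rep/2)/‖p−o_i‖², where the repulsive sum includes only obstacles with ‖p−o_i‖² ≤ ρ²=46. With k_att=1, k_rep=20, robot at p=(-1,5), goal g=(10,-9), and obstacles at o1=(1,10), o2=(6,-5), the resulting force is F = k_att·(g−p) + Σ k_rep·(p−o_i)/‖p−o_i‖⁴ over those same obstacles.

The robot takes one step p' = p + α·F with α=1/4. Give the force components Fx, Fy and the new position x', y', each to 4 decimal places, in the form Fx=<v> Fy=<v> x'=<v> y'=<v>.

Fx=10.9524 Fy=-14.1189 x'=1.7381 y'=1.4703

F_att = 1·(g−p) = 1·(11,-14) = (11.0000,-14.0000)
o1: d²=29 ≤ ρ²=46; F_rep = 20·(-2,-5)/29² = (-0.0476,-0.1189)
o2: d²=149 > ρ²=46 → inactive
F = F_att + ΣF_rep = (10.9524,-14.1189)
p' = p + 1/4·F = (1.7381,1.4703)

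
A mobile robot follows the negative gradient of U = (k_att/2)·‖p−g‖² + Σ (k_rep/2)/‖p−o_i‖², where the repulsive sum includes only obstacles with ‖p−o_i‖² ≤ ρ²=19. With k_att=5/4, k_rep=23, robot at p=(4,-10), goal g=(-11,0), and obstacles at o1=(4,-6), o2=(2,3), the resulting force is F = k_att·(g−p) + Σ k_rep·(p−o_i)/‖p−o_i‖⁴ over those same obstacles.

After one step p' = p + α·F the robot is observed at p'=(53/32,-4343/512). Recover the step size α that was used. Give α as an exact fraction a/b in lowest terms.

α = 1/8

F_att = 5/4·(g−p) = 5/4·(-15,10) = (-18.7500,12.5000)
o1: d²=16 ≤ ρ²=19; F_rep = 23·(0,-4)/16² = (0.0000,-0.3594)
o2: d²=173 > ρ²=19 → inactive
F = F_att + ΣF_rep = (-18.7500,12.1406)
Δp = p'−p = (-2.3438,1.5176); α = Δx/Fx = (-75/32) / (-75/4) = 1/8
check: Δy/Fy = (777/512) / (777/64) = 1/8 ✓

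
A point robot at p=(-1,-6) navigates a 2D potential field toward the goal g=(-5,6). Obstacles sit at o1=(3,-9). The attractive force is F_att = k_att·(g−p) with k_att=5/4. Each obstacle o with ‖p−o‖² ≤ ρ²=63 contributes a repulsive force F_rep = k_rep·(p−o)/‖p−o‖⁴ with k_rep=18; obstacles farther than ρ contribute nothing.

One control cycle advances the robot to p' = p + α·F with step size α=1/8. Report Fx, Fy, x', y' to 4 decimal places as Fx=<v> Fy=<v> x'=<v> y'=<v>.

Fx=-5.1152 Fy=15.0864 x'=-1.6394 y'=-4.1142

F_att = 5/4·(g−p) = 5/4·(-4,12) = (-5.0000,15.0000)
o1: d²=25 ≤ ρ²=63; F_rep = 18·(-4,3)/25² = (-0.1152,0.0864)
F = F_att + ΣF_rep = (-5.1152,15.0864)
p' = p + 1/8·F = (-1.6394,-4.1142)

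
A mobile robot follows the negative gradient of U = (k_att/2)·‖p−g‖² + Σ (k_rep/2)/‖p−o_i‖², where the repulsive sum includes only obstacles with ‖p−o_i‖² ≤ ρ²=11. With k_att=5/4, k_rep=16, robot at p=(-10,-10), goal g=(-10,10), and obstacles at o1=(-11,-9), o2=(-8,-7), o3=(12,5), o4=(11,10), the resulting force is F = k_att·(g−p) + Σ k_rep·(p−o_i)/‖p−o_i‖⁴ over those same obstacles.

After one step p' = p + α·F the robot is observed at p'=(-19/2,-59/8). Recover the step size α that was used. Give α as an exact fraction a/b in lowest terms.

α = 1/8

F_att = 5/4·(g−p) = 5/4·(0,20) = (0.0000,25.0000)
o1: d²=2 ≤ ρ²=11; F_rep = 16·(1,-1)/2² = (4.0000,-4.0000)
o2: d²=13 > ρ²=11 → inactive
o3: d²=709 > ρ²=11 → inactive
o4: d²=841 > ρ²=11 → inactive
F = F_att + ΣF_rep = (4.0000,21.0000)
Δp = p'−p = (0.5000,2.6250); α = Δx/Fx = (1/2) / (4) = 1/8
check: Δy/Fy = (21/8) / (21) = 1/8 ✓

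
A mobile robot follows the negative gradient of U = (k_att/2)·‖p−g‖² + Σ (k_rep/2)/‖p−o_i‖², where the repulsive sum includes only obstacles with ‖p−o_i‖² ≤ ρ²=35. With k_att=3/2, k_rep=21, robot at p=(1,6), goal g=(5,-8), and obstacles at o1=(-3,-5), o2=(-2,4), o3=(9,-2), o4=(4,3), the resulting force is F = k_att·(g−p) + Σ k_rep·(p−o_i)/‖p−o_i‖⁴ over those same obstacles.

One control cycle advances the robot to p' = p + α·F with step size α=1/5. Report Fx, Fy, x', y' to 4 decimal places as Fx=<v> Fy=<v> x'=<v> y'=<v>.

Fx=6.1783 Fy=-20.5570 x'=2.2357 y'=1.8886

F_att = 3/2·(g−p) = 3/2·(4,-14) = (6.0000,-21.0000)
o1: d²=137 > ρ²=35 → inactive
o2: d²=13 ≤ ρ²=35; F_rep = 21·(3,2)/13² = (0.3728,0.2485)
o3: d²=128 > ρ²=35 → inactive
o4: d²=18 ≤ ρ²=35; F_rep = 21·(-3,3)/18² = (-0.1944,0.1944)
F = F_att + ΣF_rep = (6.1783,-20.5570)
p' = p + 1/5·F = (2.2357,1.8886)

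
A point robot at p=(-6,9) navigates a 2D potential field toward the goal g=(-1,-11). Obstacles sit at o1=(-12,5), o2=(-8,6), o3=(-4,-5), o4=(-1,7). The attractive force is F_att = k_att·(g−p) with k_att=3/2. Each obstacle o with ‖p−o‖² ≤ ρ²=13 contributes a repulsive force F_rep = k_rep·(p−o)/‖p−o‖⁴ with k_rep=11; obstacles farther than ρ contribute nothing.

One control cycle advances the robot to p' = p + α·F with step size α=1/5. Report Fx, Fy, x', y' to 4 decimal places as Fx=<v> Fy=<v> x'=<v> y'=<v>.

F_att = 3/2·(g−p) = 3/2·(5,-20) = (7.5000,-30.0000)
o1: d²=52 > ρ²=13 → inactive
o2: d²=13 ≤ ρ²=13; F_rep = 11·(2,3)/13² = (0.1302,0.1953)
o3: d²=200 > ρ²=13 → inactive
o4: d²=29 > ρ²=13 → inactive
F = F_att + ΣF_rep = (7.6302,-29.8047)
p' = p + 1/5·F = (-4.4740,3.0391)

Fx=7.6302 Fy=-29.8047 x'=-4.4740 y'=3.0391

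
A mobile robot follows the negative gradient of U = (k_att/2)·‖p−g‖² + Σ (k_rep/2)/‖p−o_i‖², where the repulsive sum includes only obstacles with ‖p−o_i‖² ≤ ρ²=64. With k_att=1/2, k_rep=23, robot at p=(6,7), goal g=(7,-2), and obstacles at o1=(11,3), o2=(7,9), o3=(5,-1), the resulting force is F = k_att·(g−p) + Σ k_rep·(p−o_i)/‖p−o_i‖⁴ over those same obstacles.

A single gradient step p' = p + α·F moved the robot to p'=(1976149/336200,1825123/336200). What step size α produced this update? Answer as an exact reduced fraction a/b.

F_att = 1/2·(g−p) = 1/2·(1,-9) = (0.5000,-4.5000)
o1: d²=41 ≤ ρ²=64; F_rep = 23·(-5,4)/41² = (-0.0684,0.0547)
o2: d²=5 ≤ ρ²=64; F_rep = 23·(-1,-2)/5² = (-0.9200,-1.8400)
o3: d²=65 > ρ²=64 → inactive
F = F_att + ΣF_rep = (-0.4884,-6.2853)
Δp = p'−p = (-0.1221,-1.5713); α = Δx/Fx = (-41051/336200) / (-41051/84050) = 1/4
check: Δy/Fy = (-528277/336200) / (-528277/84050) = 1/4 ✓

α = 1/4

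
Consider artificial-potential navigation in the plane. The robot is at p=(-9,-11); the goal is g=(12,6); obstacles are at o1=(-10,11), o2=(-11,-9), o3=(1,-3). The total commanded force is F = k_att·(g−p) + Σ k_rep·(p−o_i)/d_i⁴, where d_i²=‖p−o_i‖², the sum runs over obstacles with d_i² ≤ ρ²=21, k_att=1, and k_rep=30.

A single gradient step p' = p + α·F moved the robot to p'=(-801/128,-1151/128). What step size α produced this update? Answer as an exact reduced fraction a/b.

F_att = 1·(g−p) = 1·(21,17) = (21.0000,17.0000)
o1: d²=485 > ρ²=21 → inactive
o2: d²=8 ≤ ρ²=21; F_rep = 30·(2,-2)/8² = (0.9375,-0.9375)
o3: d²=164 > ρ²=21 → inactive
F = F_att + ΣF_rep = (21.9375,16.0625)
Δp = p'−p = (2.7422,2.0078); α = Δx/Fx = (351/128) / (351/16) = 1/8
check: Δy/Fy = (257/128) / (257/16) = 1/8 ✓

α = 1/8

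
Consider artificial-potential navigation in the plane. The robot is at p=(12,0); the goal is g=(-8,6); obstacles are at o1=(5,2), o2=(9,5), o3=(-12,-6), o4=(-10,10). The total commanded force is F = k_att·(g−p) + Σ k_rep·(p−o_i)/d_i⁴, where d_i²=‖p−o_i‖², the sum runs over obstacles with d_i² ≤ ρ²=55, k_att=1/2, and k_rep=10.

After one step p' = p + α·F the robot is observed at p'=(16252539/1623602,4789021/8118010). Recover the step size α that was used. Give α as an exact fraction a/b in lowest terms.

F_att = 1/2·(g−p) = 1/2·(-20,6) = (-10.0000,3.0000)
o1: d²=53 ≤ ρ²=55; F_rep = 10·(7,-2)/53² = (0.0249,-0.0071)
o2: d²=34 ≤ ρ²=55; F_rep = 10·(3,-5)/34² = (0.0260,-0.0433)
o3: d²=612 > ρ²=55 → inactive
o4: d²=584 > ρ²=55 → inactive
F = F_att + ΣF_rep = (-9.9491,2.9496)
Δp = p'−p = (-1.9898,0.5899); α = Δx/Fx = (-3230685/1623602) / (-16153425/1623602) = 1/5
check: Δy/Fy = (4789021/8118010) / (4789021/1623602) = 1/5 ✓

α = 1/5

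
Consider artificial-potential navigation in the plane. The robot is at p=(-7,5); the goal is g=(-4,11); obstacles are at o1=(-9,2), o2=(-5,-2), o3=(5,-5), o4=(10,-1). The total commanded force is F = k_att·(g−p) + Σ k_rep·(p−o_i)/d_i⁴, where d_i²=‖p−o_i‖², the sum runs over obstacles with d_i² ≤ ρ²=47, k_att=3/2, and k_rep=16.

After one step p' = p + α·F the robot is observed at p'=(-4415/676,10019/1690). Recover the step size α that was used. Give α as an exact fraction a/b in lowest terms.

α = 1/10

F_att = 3/2·(g−p) = 3/2·(3,6) = (4.5000,9.0000)
o1: d²=13 ≤ ρ²=47; F_rep = 16·(2,3)/13² = (0.1893,0.2840)
o2: d²=53 > ρ²=47 → inactive
o3: d²=244 > ρ²=47 → inactive
o4: d²=325 > ρ²=47 → inactive
F = F_att + ΣF_rep = (4.6893,9.2840)
Δp = p'−p = (0.4689,0.9284); α = Δx/Fx = (317/676) / (1585/338) = 1/10
check: Δy/Fy = (1569/1690) / (1569/169) = 1/10 ✓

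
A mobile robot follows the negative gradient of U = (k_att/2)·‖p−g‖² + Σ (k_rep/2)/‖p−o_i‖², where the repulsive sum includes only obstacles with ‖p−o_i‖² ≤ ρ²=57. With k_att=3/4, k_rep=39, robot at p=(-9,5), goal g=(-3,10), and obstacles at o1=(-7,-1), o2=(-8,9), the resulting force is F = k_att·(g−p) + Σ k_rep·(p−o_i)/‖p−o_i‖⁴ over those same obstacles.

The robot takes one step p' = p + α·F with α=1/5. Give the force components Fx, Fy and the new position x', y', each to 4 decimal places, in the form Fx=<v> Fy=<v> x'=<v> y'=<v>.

Fx=4.3163 Fy=3.3565 x'=-8.1367 y'=5.6713

F_att = 3/4·(g−p) = 3/4·(6,5) = (4.5000,3.7500)
o1: d²=40 ≤ ρ²=57; F_rep = 39·(-2,6)/40² = (-0.0488,0.1462)
o2: d²=17 ≤ ρ²=57; F_rep = 39·(-1,-4)/17² = (-0.1349,-0.5398)
F = F_att + ΣF_rep = (4.3163,3.3565)
p' = p + 1/5·F = (-8.1367,5.6713)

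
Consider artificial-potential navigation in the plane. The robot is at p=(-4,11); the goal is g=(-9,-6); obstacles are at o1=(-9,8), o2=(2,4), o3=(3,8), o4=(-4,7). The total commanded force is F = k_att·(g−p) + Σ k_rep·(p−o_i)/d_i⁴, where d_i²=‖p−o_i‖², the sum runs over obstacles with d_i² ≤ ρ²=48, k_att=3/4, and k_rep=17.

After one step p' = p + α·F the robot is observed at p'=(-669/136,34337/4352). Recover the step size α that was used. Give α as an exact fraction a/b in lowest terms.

α = 1/4

F_att = 3/4·(g−p) = 3/4·(-5,-17) = (-3.7500,-12.7500)
o1: d²=34 ≤ ρ²=48; F_rep = 17·(5,3)/34² = (0.0735,0.0441)
o2: d²=85 > ρ²=48 → inactive
o3: d²=58 > ρ²=48 → inactive
o4: d²=16 ≤ ρ²=48; F_rep = 17·(0,4)/16² = (0.0000,0.2656)
F = F_att + ΣF_rep = (-3.6765,-12.4403)
Δp = p'−p = (-0.9191,-3.1101); α = Δx/Fx = (-125/136) / (-125/34) = 1/4
check: Δy/Fy = (-13535/4352) / (-13535/1088) = 1/4 ✓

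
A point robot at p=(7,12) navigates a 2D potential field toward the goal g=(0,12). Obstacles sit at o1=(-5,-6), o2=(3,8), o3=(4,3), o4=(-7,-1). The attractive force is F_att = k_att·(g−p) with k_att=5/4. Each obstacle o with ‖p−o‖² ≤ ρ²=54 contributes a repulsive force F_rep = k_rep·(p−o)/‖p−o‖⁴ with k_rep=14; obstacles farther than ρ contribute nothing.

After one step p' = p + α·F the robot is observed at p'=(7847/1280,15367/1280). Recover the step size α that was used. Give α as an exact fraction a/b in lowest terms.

F_att = 5/4·(g−p) = 5/4·(-7,0) = (-8.7500,0.0000)
o1: d²=468 > ρ²=54 → inactive
o2: d²=32 ≤ ρ²=54; F_rep = 14·(4,4)/32² = (0.0547,0.0547)
o3: d²=90 > ρ²=54 → inactive
o4: d²=365 > ρ²=54 → inactive
F = F_att + ΣF_rep = (-8.6953,0.0547)
Δp = p'−p = (-0.8695,0.0055); α = Δx/Fx = (-1113/1280) / (-1113/128) = 1/10
check: Δy/Fy = (7/1280) / (7/128) = 1/10 ✓

α = 1/10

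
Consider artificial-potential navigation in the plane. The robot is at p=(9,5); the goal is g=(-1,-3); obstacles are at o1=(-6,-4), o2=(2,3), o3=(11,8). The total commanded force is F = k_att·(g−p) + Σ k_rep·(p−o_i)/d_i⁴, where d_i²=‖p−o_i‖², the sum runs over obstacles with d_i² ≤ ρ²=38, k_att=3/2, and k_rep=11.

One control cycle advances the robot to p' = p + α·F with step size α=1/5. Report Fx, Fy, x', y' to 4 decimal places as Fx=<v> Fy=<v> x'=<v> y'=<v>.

F_att = 3/2·(g−p) = 3/2·(-10,-8) = (-15.0000,-12.0000)
o1: d²=306 > ρ²=38 → inactive
o2: d²=53 > ρ²=38 → inactive
o3: d²=13 ≤ ρ²=38; F_rep = 11·(-2,-3)/13² = (-0.1302,-0.1953)
F = F_att + ΣF_rep = (-15.1302,-12.1953)
p' = p + 1/5·F = (5.9740,2.5609)

Fx=-15.1302 Fy=-12.1953 x'=5.9740 y'=2.5609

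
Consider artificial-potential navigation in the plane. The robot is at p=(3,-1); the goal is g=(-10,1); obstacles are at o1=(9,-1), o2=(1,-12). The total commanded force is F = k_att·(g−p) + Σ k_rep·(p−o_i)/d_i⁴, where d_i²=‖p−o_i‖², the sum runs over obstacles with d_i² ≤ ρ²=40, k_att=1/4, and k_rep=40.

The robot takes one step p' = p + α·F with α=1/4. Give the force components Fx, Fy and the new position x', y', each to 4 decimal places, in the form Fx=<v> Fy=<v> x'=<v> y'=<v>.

Fx=-3.4352 Fy=0.5000 x'=2.1412 y'=-0.8750

F_att = 1/4·(g−p) = 1/4·(-13,2) = (-3.2500,0.5000)
o1: d²=36 ≤ ρ²=40; F_rep = 40·(-6,0)/36² = (-0.1852,0.0000)
o2: d²=125 > ρ²=40 → inactive
F = F_att + ΣF_rep = (-3.4352,0.5000)
p' = p + 1/4·F = (2.1412,-0.8750)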